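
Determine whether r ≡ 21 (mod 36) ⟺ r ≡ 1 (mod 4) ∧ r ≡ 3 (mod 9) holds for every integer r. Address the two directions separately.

(→) Suppose r ≡ 21 (mod 36); write r = 36j + 21. Since 4 ∣ 36, reducing mod 4 gives r ≡ 21 ≡ 1 (mod 4); since 9 ∣ 36, reducing mod 9 gives r ≡ 21 ≡ 3 (mod 9).

(←) Conversely, if r ≡ 1 (mod 4) and r ≡ 3 (mod 9), then by the Chinese remainder theorem r ≡ 21 (mod 36). This is exactly r ≡ 21 (mod 36).

Both implications hold.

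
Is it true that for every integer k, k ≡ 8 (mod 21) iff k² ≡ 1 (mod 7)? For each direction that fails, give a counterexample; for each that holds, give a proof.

(⟹) Suppose k ≡ 8 (mod 21). Then k² ≡ 8² = 64 (mod 21), and since 7 ∣ 21, also k² ≡ 1 (mod 7).

(⟸) This fails: take k = 1. Then 1² = 1 ≡ 1 (mod 7), yet 1 ≡ 1 (mod 21), not 8.

The forward direction holds; the converse fails.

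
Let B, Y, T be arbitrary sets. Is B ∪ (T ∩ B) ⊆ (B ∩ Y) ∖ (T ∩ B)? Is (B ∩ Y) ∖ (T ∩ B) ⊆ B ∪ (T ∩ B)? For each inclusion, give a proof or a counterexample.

(⊆) This inclusion fails. Take B = {1}, Y = ∅, T = ∅; then 1 ∈ B ∪ (T ∩ B) but 1 ∉ (B ∩ Y) ∖ (T ∩ B).

(⊇) Let x ∈ (B ∩ Y) ∖ (T ∩ B). Then x ∈ B ∩ Y and x ∉ T, from which x ∈ B ∪ (T ∩ B).

The sets are not equal: only the reverse inclusion holds.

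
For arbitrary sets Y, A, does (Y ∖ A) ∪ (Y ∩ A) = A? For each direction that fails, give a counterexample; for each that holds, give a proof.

(⊆) fails and (⊇) fails.

(⊆) This inclusion fails. Take Y = {1}, A = ∅; then 1 ∈ (Y ∖ A) ∪ (Y ∩ A) but 1 ∉ A.

(⊇) This inclusion fails. Take Y = ∅, A = {1}; then 1 ∈ A but 1 ∉ (Y ∖ A) ∪ (Y ∩ A).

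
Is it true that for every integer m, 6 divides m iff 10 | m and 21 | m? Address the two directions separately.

Only the reverse direction holds.

[⇐] Suppose 10 ∣ m and 21 ∣ m. Any common multiple of 10 and 21 is a multiple of their lcm; here gcd(10, 21) = 1, so lcm(10, 21) = 10·21 = 210, so 210 ∣ m. Since 6 ∣ 210, it follows that 6 ∣ m.

[⇒] This fails: take m = 6. Certainly 6 ∣ 6, but 10 ∤ 6.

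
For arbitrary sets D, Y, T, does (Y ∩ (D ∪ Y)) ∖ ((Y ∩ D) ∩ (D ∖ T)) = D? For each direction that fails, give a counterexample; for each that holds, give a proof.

(⊆) This inclusion fails. Take D = ∅, Y = {1}, T = ∅; then 1 ∈ (Y ∩ (D ∪ Y)) ∖ ((Y ∩ D) ∩ (D ∖ T)) but 1 ∉ D.

(⊇) This inclusion fails. Take D = {1}, Y = ∅, T = ∅; then 1 ∈ D but 1 ∉ (Y ∩ (D ∪ Y)) ∖ ((Y ∩ D) ∩ (D ∖ T)).

Both inclusions fail.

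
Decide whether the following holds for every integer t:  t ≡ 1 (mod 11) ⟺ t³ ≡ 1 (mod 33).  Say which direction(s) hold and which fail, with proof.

The forward direction fails; the converse holds.

(⇒) This fails: take t = 12. Then 12 ≡ 1 (mod 11), but 12³ = 1728 ≡ 12 (mod 33), not 1.

(⇐) Conversely, the residues r modulo 33 with r³ ≡ 1 (mod 33) are exactly {1}, and each is ≡ 1 (mod 11).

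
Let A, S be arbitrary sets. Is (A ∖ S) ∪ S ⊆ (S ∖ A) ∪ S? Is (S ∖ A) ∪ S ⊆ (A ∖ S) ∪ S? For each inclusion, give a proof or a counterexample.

Forward inclusion. This inclusion fails. Take A = {1}, S = ∅; then 1 ∈ (A ∖ S) ∪ S but 1 ∉ (S ∖ A) ∪ S.

Reverse inclusion. Let x ∈ (S ∖ A) ∪ S. Then either x ∈ S and x ∉ A; or x ∈ A ∩ S. In each case x ∈ (A ∖ S) ∪ S, so (S ∖ A) ∪ S ⊆ (A ∖ S) ∪ S.

The sets are not equal: only the reverse inclusion holds.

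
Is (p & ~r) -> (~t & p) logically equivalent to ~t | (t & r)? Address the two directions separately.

(⟹) This fails. Under t = T, p = F, r = F, the left side is true but the right side is false.

(⟸) Assume the antecedent. If t is true, the antecedent forces (t = T, p = F, r = T) or (t = T, p = T, r = T), and (p & ~r) -> (~t & p) holds there. If t is false, (p & ~r) -> (~t & p) reduces to true regardless of the other variables. Either way (p & ~r) -> (~t & p) holds.

Only the reverse direction holds.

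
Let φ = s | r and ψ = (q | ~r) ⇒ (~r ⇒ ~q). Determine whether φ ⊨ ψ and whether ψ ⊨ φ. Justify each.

[⇒] This fails. Under s = T, r = F, q = T, the left side is true but the right side is false.

[⇐] This fails. Under s = F, r = F, q = F, the left side is false but the right side is true.

Both directions fail.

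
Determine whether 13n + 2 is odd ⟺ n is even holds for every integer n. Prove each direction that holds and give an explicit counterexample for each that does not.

Neither direction holds.

Forward direction. This fails: n = 1 gives 13n + 2 = 15, which is odd, but 1 is odd, not even.

Converse. This also fails: n = 4 is even, but 13n + 2 = 54 is even, not odd.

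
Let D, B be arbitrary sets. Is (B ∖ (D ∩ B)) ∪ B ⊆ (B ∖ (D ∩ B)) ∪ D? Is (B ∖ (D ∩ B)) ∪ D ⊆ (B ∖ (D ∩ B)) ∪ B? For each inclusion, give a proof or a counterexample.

(⊆) holds; (⊇) fails.

Reverse inclusion. This inclusion fails. Take D = {1}, B = ∅; then 1 ∈ (B ∖ (D ∩ B)) ∪ D but 1 ∉ (B ∖ (D ∩ B)) ∪ B.

Forward inclusion. Let x ∈ (B ∖ (D ∩ B)) ∪ B. Then either x ∈ B and x ∉ D; or x ∈ D ∩ B. In each case x ∈ (B ∖ (D ∩ B)) ∪ D, so (B ∖ (D ∩ B)) ∪ B ⊆ (B ∖ (D ∩ B)) ∪ D.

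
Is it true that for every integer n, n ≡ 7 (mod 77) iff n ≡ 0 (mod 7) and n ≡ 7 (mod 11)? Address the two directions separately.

Forward direction. Suppose n ≡ 7 (mod 77); write n = 77j + 7. Since 7 ∣ 77, reducing mod 7 gives n ≡ 7 ≡ 0 (mod 7); since 11 ∣ 77, reducing mod 11 gives n ≡ 7 (mod 11).

Converse. If n ≡ 0 (mod 7) and n ≡ 7 (mod 11), then by the Chinese remainder theorem n ≡ 7 (mod 77). This is exactly n ≡ 7 (mod 77).

Both directions hold; the statement is true.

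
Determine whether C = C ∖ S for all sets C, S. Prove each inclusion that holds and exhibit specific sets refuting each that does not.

Forward inclusion. This inclusion fails. Take C = {1}, S = {1}; then 1 ∈ C but 1 ∉ C ∖ S.

Reverse inclusion. Let x ∈ C ∖ S. Then x ∈ C and x ∉ S, from which x ∈ C.

Only the reverse inclusion holds.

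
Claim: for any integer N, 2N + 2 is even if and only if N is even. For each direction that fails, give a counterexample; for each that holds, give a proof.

Only the reverse direction holds.

[⇐] Suppose N is even. Since 2 is even, 2N is even for every N, so 2N + 2 has the same parity as 2, which is even. Hence 2N + 2 is even.

[⇒] This fails: take N = 3. Then 2N + 2 = 8, which is even, yet N = 3 is odd, not even.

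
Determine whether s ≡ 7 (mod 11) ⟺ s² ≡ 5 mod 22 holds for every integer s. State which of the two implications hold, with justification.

(→) This fails: take s = 18. Then 18 ≡ 7 (mod 11), but 18² = 324 ≡ 16 (mod 22), not 5.

(←) This fails: take s = 15. Then 15² = 225 ≡ 5 (mod 22), yet 15 ≡ 4 (mod 11), not 7.

Neither implication holds.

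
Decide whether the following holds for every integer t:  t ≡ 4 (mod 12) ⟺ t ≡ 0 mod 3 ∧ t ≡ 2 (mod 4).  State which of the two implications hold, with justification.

Both directions fail.

[⇒] This fails: t = 4 gives 4 ≡ 4 (mod 12) but 4 ≡ 1 (mod 3), so the conjunction on the right does not hold.

[⇐] This fails: t = 6 satisfies both congruences on the right (6 ≡ 0 mod 3 and 6 ≡ 2 mod 4) yet 6 ≡ 6 (mod 12), not 4.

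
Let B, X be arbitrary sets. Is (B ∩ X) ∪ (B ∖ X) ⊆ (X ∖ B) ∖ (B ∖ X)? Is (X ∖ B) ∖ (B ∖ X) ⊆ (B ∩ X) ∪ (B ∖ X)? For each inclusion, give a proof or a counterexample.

Both inclusions fail.

(⟹) This inclusion fails. Take B = {1}, X = ∅; then 1 ∈ (B ∩ X) ∪ (B ∖ X) but 1 ∉ (X ∖ B) ∖ (B ∖ X).

(⟸) This inclusion fails. Take B = ∅, X = {1}; then 1 ∈ (X ∖ B) ∖ (B ∖ X) but 1 ∉ (B ∩ X) ∪ (B ∖ X).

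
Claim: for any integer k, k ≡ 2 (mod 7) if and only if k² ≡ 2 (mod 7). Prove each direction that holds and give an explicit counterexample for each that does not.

Forward direction. This fails: take k = 2. Then 2 ≡ 2 (mod 7), but 2² = 4 ≡ 4 (mod 7), not 2.

Converse. This fails: take k = 3. Then 3² = 9 ≡ 2 (mod 7), yet 3 ≡ 3 (mod 7), not 2.

Neither direction holds.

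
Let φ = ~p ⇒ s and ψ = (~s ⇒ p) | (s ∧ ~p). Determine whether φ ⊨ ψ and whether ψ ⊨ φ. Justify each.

Equivalent; both directions hold.

[⇐] Assume the antecedent. If p is true, ~p ⇒ s reduces to true regardless of the other variables. If p is false, the antecedent forces (p = F, s = T), and ~p ⇒ s holds there. Either way ~p ⇒ s holds.

[⇒] Assume the antecedent. If p is true, (~s ⇒ p) | (s ∧ ~p) reduces to true regardless of the other variables. If p is false, the antecedent forces (p = F, s = T), and (~s ⇒ p) | (s ∧ ~p) holds there. Either way (~s ⇒ p) | (s ∧ ~p) holds.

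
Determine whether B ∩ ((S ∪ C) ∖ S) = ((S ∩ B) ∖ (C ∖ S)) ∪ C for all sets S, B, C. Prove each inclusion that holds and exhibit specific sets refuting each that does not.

(⊆) Let x ∈ B ∩ ((S ∪ C) ∖ S). Then x ∈ B ∩ C and x ∉ S, from which x ∈ ((S ∩ B) ∖ (C ∖ S)) ∪ C.

(⊇) This inclusion fails. Take S = {1}, B = {1}, C = ∅; then 1 ∈ ((S ∩ B) ∖ (C ∖ S)) ∪ C but 1 ∉ B ∩ ((S ∪ C) ∖ S).

(⊆) holds; (⊇) fails.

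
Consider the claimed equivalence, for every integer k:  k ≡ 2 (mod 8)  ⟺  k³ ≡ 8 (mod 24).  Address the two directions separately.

Both directions fail.

(→) This fails: take k = 10. Then 10 ≡ 2 (mod 8), but 10³ = 1000 ≡ 16 (mod 24), not 8.

(←) This fails: take k = 8. Then 8³ = 512 ≡ 8 (mod 24), yet 8 ≡ 0 (mod 8), not 2.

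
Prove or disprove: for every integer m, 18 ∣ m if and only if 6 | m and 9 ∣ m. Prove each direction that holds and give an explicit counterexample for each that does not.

(→) If 18 ∣ m, write m = 18q. Since 18 = 3·6, m = 6·(3q), so 6 ∣ m; and since 18 = 2·9, m = 9·(2q), so 9 ∣ m.

(←) Suppose 6 ∣ m and 9 ∣ m. Any common multiple of 6 and 9 is a multiple of their lcm; here lcm(6, 9) = 6·9/gcd(6, 9) = 54/3 = 18, so 18 ∣ m.

The biconditional holds.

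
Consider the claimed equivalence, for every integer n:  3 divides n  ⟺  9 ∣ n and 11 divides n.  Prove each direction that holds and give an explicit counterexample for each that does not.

[⇒] This fails: take n = 3. Certainly 3 ∣ 3, but 9 ∤ 3.

[⇐] Suppose 9 ∣ n and 11 ∣ n. Any common multiple of 9 and 11 is a multiple of their lcm; here gcd(9, 11) = 1, so lcm(9, 11) = 9·11 = 99, so 99 ∣ n. Since 3 ∣ 99, it follows that 3 ∣ n.

The forward direction fails; the converse holds.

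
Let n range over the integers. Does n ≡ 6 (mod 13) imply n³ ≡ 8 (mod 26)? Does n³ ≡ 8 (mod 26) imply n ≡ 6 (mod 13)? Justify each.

Both directions fail.

[⇒] This fails: take n = 19. Then 19 ≡ 6 (mod 13), but 19³ = 6859 ≡ 21 (mod 26), not 8.

[⇐] This fails: take n = 2. Then 2³ = 8 ≡ 8 (mod 26), yet 2 ≡ 2 (mod 13), not 6.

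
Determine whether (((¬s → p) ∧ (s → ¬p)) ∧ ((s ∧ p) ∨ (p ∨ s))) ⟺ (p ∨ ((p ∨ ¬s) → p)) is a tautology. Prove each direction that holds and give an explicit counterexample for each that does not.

Only the forward direction holds.

(→) Assume the antecedent. If p is true, p ∨ ((p ∨ ¬s) → p) reduces to true regardless of the other variables. If p is false, the antecedent forces (p = F, s = T), and p ∨ ((p ∨ ¬s) → p) holds there. Either way p ∨ ((p ∨ ¬s) → p) holds.

(←) This fails. Under p = T, s = T, the left side is false but the right side is true.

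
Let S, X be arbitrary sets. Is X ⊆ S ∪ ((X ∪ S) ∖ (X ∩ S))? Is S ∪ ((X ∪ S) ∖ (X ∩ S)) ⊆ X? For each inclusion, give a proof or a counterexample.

Only the forward inclusion holds.

Forward inclusion. Let x ∈ X. Then either x ∈ X and x ∉ S; or x ∈ S ∩ X. In each case x ∈ S ∪ ((X ∪ S) ∖ (X ∩ S)), so X ⊆ S ∪ ((X ∪ S) ∖ (X ∩ S)).

Reverse inclusion. This inclusion fails. Take S = {1}, X = ∅; then 1 ∈ S ∪ ((X ∪ S) ∖ (X ∩ S)) but 1 ∉ X.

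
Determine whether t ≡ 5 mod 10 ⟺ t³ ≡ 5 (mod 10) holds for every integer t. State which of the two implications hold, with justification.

(⟸) For the converse, argue contrapositively. If t ≢ 5 (mod 10), then t is congruent to one of 0, 1, 2, 3, 4, 6, 7, 8, 9 modulo 10, and these give t³ ≡ 0, 1, 8, 7, 4, 6, 3, 2, 9 respectively — never 5.

(⟹) Suppose t ≡ 5 mod 10. Write t = 10j + 5. Then (10j + 5)³ = 1000j³ + 1500j² + 750j + 125 = 10(100j³ + 150j² + 75j + 12) + 5, so t³ ≡ 5 (mod 10).

Both directions hold.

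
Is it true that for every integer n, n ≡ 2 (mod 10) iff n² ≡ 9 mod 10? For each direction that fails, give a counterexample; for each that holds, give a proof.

Neither direction holds.

Forward direction. This fails: take n = 2. Then 2 ≡ 2 (mod 10), but 2² = 4 ≡ 4 (mod 10), not 9.

Converse. This fails: take n = 3. Then 3² = 9 ≡ 9 (mod 10), yet 3 ≡ 3 (mod 10), not 2.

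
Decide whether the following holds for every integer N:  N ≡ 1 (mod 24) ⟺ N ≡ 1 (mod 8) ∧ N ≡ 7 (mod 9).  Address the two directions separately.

Forward direction. This fails: N = 1 gives 1 ≡ 1 (mod 24) but 1 ≡ 1 (mod 9), so the conjunction on the right does not hold.

Converse. If N ≡ 1 (mod 8) and N ≡ 7 (mod 9), then by the Chinese remainder theorem N ≡ 25 (mod 72). Since 25 ≡ 1 (mod 24) and 24 ∣ 72, we get N ≡ 1 (mod 24).

(⇒) fails; (⇐) holds.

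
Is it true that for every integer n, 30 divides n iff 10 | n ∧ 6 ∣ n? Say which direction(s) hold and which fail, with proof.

Equivalent; both directions hold.

(⟹) If 30 ∣ n, write n = 30q. Since 30 = 3·10, n = 10·(3q), so 10 ∣ n; and since 30 = 5·6, n = 6·(5q), so 6 ∣ n.

(⟸) Suppose 10 ∣ n and 6 ∣ n. Any common multiple of 10 and 6 is a multiple of their lcm; here lcm(10, 6) = 10·6/gcd(10, 6) = 60/2 = 30, so 30 ∣ n.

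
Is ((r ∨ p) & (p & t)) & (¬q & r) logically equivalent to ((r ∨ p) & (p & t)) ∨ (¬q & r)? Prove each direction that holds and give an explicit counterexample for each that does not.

The forward direction holds; the converse fails.

[⇒] Assume the antecedent. If q is true, the antecedent cannot hold. If q is false, the antecedent forces (q = F, r = T, t = T, p = T), and ((r ∨ p) & (p & t)) ∨ (¬q & r) holds there. Either way ((r ∨ p) & (p & t)) ∨ (¬q & r) holds.

[⇐] This fails. Under q = F, r = T, t = F, p = F, the left side is false but the right side is true.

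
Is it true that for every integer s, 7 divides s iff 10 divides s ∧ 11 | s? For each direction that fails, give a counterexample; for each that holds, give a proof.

(→) This fails: take s = 7. Certainly 7 ∣ 7, but 10 ∤ 7.

(←) This fails: take s = 110. Both 10 ∣ 110 and 11 ∣ 110, yet 110 is not a multiple of 7 (since 110 = 15·7 + 5), so 7 ∤ 110.

(⇒) fails and (⇐) fails.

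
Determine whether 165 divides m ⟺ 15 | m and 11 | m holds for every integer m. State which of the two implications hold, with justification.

(⇒) If 165 ∣ m, write m = 165q. Since 165 = 11·15, m = 15·(11q), so 15 ∣ m; and since 165 = 15·11, m = 11·(15q), so 11 ∣ m.

(⇐) Suppose 15 ∣ m and 11 ∣ m. Any common multiple of 15 and 11 is a multiple of their lcm; here gcd(15, 11) = 1, so lcm(15, 11) = 15·11 = 165, so 165 ∣ m.

Both implications hold.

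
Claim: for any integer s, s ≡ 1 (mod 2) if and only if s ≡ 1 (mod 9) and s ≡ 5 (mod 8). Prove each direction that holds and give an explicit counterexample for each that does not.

(⇒) This fails: s = 1 gives 1 ≡ 1 (mod 2) but 1 ≡ 1 (mod 8), so the conjunction on the right does not hold.

(⇐) Conversely, if s ≡ 1 (mod 9) and s ≡ 5 (mod 8), then by the Chinese remainder theorem s ≡ 37 (mod 72). Since 37 ≡ 1 (mod 2) and 2 ∣ 72, we get s ≡ 1 (mod 2).

Not equivalent: only (⇐) holds.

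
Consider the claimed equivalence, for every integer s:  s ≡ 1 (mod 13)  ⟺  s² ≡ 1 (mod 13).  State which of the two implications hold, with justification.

(⟹) Suppose s ≡ 1 (mod 13). Write s = 13j + 1. Then (13j + 1)² = 169j² + 26j + 1 = 13(13j² + 2j) + 1, so s² ≡ 1 (mod 13).

(⟸) This fails: take s = 12. Then 12² = 144 ≡ 1 (mod 13), yet 12 ≡ 12 (mod 13), not 1.

Only the forward implication holds.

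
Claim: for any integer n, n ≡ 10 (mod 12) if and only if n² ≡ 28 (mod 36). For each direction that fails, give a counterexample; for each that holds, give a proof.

Both directions fail.

Forward direction. This fails: take n = 22. Then 22 ≡ 10 (mod 12), but 22² = 484 ≡ 16 (mod 36), not 28.

Converse. This fails: take n = 8. Then 8² = 64 ≡ 28 (mod 36), yet 8 ≡ 8 (mod 12), not 10.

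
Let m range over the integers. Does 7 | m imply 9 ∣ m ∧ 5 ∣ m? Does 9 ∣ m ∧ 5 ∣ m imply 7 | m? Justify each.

Neither implication holds.

(⟹) This fails: take m = 7. Certainly 7 ∣ 7, but 9 ∤ 7.

(⟸) This fails: take m = 45. Both 9 ∣ 45 and 5 ∣ 45, yet 45 is not a multiple of 7 (since 45 = 6·7 + 3), so 7 ∤ 45.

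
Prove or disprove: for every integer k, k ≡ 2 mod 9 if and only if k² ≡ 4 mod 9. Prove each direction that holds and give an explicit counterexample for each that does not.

(⟹) Suppose k ≡ 2 mod 9. Write k = 9j + 2. Then (9j + 2)² = 81j² + 36j + 4 = 9(9j² + 4j) + 4, so k² ≡ 4 (mod 9).

(⟸) This fails: take k = 7. Then 7² = 49 ≡ 4 (mod 9), yet 7 ≡ 7 (mod 9), not 2.

Only the forward direction holds.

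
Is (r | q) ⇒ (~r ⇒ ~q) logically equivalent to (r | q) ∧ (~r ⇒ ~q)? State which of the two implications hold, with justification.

(⟹) This fails. Under q = F, r = F, the left side is true but the right side is false.

(⟸) Assume the antecedent. If q is true, the antecedent forces (q = T, r = T), and (r | q) ⇒ (~r ⇒ ~q) holds there. If q is false, (r | q) ⇒ (~r ⇒ ~q) reduces to true regardless of the other variables. Either way (r | q) ⇒ (~r ⇒ ~q) holds.

Only the reverse direction holds.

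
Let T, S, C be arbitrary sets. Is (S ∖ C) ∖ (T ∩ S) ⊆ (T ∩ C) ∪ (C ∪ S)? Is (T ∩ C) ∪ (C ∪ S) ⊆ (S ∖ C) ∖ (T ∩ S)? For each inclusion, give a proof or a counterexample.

Only the forward inclusion holds.

(⊆) Let x ∈ (S ∖ C) ∖ (T ∩ S). Then x ∈ S and x ∉ T, C, from which x ∈ (T ∩ C) ∪ (C ∪ S).

(⊇) This inclusion fails. Take T = {1}, S = {1}, C = ∅; then 1 ∈ (T ∩ C) ∪ (C ∪ S) but 1 ∉ (S ∖ C) ∖ (T ∩ S).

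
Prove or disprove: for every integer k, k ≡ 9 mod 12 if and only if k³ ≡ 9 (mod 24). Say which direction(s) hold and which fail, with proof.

Only the converse holds.

(→) This fails: take k = 21. Then 21 ≡ 9 (mod 12), but 21³ = 9261 ≡ 21 (mod 24), not 9.

(←) Conversely, the residues r modulo 24 with r³ ≡ 9 (mod 24) are exactly {9}, and each is ≡ 9 (mod 12).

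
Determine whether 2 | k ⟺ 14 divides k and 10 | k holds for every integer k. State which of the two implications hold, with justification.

Only the converse holds.

[⇒] This fails: take k = 2. Certainly 2 ∣ 2, but 14 ∤ 2.

[⇐] Suppose 14 ∣ k and 10 ∣ k. Any common multiple of 14 and 10 is a multiple of their lcm; here lcm(14, 10) = 14·10/gcd(14, 10) = 140/2 = 70, so 70 ∣ k. Since 2 ∣ 70, it follows that 2 ∣ k.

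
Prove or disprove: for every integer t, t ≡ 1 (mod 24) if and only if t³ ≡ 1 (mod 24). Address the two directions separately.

[⇒] Suppose t ≡ 1 (mod 24). Write t = 24j + 1. Then (24j + 1)³ = 13824j³ + 1728j² + 72j + 1 = 24(576j³ + 72j² + 3j) + 1, so t³ ≡ 1 (mod 24).

[⇐] Conversely, suppose t³ ≡ 1 (mod 24). The only residue r in {0, …, 23} with r³ ≡ 1 (mod 24) is r = 1, so t ≡ 1 (mod 24).

The biconditional holds.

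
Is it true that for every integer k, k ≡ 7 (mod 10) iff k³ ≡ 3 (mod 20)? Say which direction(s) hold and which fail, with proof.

The forward direction fails; the converse holds.

(⟸) The residues r modulo 20 with r³ ≡ 3 (mod 20) are exactly {7}, and each is ≡ 7 (mod 10).

(⟹) This fails: take k = 17. Then 17 ≡ 7 (mod 10), but 17³ = 4913 ≡ 13 (mod 20), not 3.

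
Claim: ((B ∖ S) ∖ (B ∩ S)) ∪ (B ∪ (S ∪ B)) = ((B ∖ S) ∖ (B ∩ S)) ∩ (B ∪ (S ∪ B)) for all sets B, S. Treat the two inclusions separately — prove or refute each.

The sets are not equal: only the reverse inclusion holds.

(⊆) This inclusion fails. Take B = ∅, S = {1}; then 1 ∈ ((B ∖ S) ∖ (B ∩ S)) ∪ (B ∪ (S ∪ B)) but 1 ∉ ((B ∖ S) ∖ (B ∩ S)) ∩ (B ∪ (S ∪ B)).

(⊇) Let x ∈ ((B ∖ S) ∖ (B ∩ S)) ∩ (B ∪ (S ∪ B)). Then x ∈ B and x ∉ S, from which x ∈ ((B ∖ S) ∖ (B ∩ S)) ∪ (B ∪ (S ∪ B)).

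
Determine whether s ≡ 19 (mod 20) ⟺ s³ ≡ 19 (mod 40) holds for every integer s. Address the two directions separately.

[⇒] This fails: take s = 39. Then 39 ≡ 19 (mod 20), but 39³ = 59319 ≡ 39 (mod 40), not 19.

[⇐] Conversely, the residues r modulo 40 with r³ ≡ 19 (mod 40) are exactly {19}, and each is ≡ 19 (mod 20).

Only the reverse direction holds.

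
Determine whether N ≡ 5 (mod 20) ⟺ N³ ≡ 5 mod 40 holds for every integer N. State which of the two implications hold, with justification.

Only the converse holds.

(⟹) This fails: take N = 25. Then 25 ≡ 5 (mod 20), but 25³ = 15625 ≡ 25 (mod 40), not 5.

(⟸) Conversely, the residues r modulo 40 with r³ ≡ 5 (mod 40) are exactly {5}, and each is ≡ 5 (mod 20).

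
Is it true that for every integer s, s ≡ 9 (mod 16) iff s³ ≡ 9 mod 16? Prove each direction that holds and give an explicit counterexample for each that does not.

Both directions hold.

Forward direction. Suppose s ≡ 9 (mod 16). Write s = 16j + 9. Then (16j + 9)³ = 4096j³ + 6912j² + 3888j + 729 = 16(256j³ + 432j² + 243j + 45) + 9, so s³ ≡ 9 (mod 16).

Converse. Suppose s³ ≡ 9 (mod 16). The only residue r in {0, …, 15} with r³ ≡ 9 (mod 16) is r = 9, so s ≡ 9 (mod 16).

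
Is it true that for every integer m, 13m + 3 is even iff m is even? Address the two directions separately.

Neither direction holds.

(⇒) This fails: m = 7 gives 13m + 3 = 94, which is even, but 7 is odd, not even.

(⇐) This also fails: m = 6 is even, but 13m + 3 = 81 is odd, not even.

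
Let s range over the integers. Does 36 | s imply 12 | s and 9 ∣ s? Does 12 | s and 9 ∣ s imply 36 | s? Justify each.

Both directions hold.

(⟸) Suppose 12 ∣ s and 9 ∣ s. Any common multiple of 12 and 9 is a multiple of their lcm; here lcm(12, 9) = 12·9/gcd(12, 9) = 108/3 = 36, so 36 ∣ s.

(⟹) If 36 ∣ s, write s = 36q. Since 36 = 3·12, s = 12·(3q), so 12 ∣ s; and since 36 = 4·9, s = 9·(4q), so 9 ∣ s.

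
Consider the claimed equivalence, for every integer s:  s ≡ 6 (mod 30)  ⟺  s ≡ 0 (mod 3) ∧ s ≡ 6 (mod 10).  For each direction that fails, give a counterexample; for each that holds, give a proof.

Both implications hold.

(⇒) Suppose s ≡ 6 (mod 30); write s = 30j + 6. Since 3 ∣ 30, reducing mod 3 gives s ≡ 6 ≡ 0 (mod 3); since 10 ∣ 30, reducing mod 10 gives s ≡ 6 (mod 10).

(⇐) Conversely, if s ≡ 0 (mod 3) and s ≡ 6 (mod 10), then by the Chinese remainder theorem s ≡ 6 (mod 30). This is exactly s ≡ 6 (mod 30).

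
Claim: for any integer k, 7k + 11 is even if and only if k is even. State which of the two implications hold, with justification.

(⇒) This fails: k = 1 gives 7k + 11 = 18, which is even, but 1 is odd, not even.

(⇐) This also fails: k = 6 is even, but 7k + 11 = 53 is odd, not even.

Neither implication holds.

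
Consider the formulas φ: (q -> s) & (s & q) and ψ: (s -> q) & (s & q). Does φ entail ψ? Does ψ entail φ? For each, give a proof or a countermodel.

(⇒) Assume the antecedent. If s is true, the antecedent forces (s = T, q = T), and (s -> q) & (s & q) holds there. If s is false, the antecedent cannot hold. Either way (s -> q) & (s & q) holds.

(⇐) Assume the antecedent. If s is true, the antecedent forces (s = T, q = T), and (q -> s) & (s & q) holds there. If s is false, the antecedent cannot hold. Either way (q -> s) & (s & q) holds.

Both directions hold.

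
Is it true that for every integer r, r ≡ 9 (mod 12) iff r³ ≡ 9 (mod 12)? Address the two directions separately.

The biconditional holds.

(→) Suppose r ≡ 9 (mod 12). Write r = 12j + 9. Then (12j + 9)³ = 1728j³ + 3888j² + 2916j + 729 = 12(144j³ + 324j² + 243j + 60) + 9, so r³ ≡ 9 (mod 12).

(←) Conversely, suppose r³ ≡ 9 (mod 12). The only residue r in {0, …, 11} with r³ ≡ 9 (mod 12) is r = 9, so r ≡ 9 (mod 12).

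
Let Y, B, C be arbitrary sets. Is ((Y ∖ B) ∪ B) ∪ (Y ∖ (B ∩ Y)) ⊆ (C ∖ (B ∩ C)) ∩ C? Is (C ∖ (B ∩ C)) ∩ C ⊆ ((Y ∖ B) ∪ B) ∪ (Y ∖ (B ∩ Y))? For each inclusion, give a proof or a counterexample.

Neither inclusion holds.

(⟹) This inclusion fails. Take Y = {1}, B = ∅, C = ∅; then 1 ∈ ((Y ∖ B) ∪ B) ∪ (Y ∖ (B ∩ Y)) but 1 ∉ (C ∖ (B ∩ C)) ∩ C.

(⟸) This inclusion fails. Take Y = ∅, B = ∅, C = {1}; then 1 ∈ (C ∖ (B ∩ C)) ∩ C but 1 ∉ ((Y ∖ B) ∪ B) ∪ (Y ∖ (B ∩ Y)).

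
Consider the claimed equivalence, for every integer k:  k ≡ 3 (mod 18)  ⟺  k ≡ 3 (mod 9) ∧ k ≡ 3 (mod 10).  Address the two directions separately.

(⇒) fails; (⇐) holds.

(←) If k ≡ 3 (mod 9) and k ≡ 3 (mod 10), then by the Chinese remainder theorem k ≡ 3 (mod 90). Since 3 ≡ 3 (mod 18) and 18 ∣ 90, we get k ≡ 3 (mod 18).

(→) This fails: k = 39 gives 39 ≡ 3 (mod 18) but 39 ≡ 9 (mod 10), so the conjunction on the right does not hold.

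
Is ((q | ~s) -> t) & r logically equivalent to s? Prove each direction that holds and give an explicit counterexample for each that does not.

(→) This fails. Under t = T, q = F, r = T, s = F, the left side is true but the right side is false.

(←) This fails. Under t = F, q = F, r = F, s = T, the left side is false but the right side is true.

Neither direction holds.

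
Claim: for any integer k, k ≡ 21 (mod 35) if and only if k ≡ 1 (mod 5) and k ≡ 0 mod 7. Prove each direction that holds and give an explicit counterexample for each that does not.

Both implications hold.

[⇒] Suppose k ≡ 21 (mod 35); write k = 35j + 21. Since 5 ∣ 35, reducing mod 5 gives k ≡ 21 ≡ 1 (mod 5); since 7 ∣ 35, reducing mod 7 gives k ≡ 21 ≡ 0 (mod 7).

[⇐] Conversely, if k ≡ 1 (mod 5) and k ≡ 0 (mod 7), then by the Chinese remainder theorem k ≡ 21 (mod 35). This is exactly k ≡ 21 (mod 35).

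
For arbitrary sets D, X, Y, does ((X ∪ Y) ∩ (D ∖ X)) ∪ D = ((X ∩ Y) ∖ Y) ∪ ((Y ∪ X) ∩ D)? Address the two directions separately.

Reverse inclusion. Let x ∈ ((X ∩ Y) ∖ Y) ∪ ((Y ∪ X) ∩ D). Then either x ∈ D ∩ X and x ∉ Y; or x ∈ D ∩ Y and x ∉ X; or x ∈ D ∩ X ∩ Y. In each case x ∈ ((X ∪ Y) ∩ (D ∖ X)) ∪ D, so ((X ∩ Y) ∖ Y) ∪ ((Y ∪ X) ∩ D) ⊆ ((X ∪ Y) ∩ (D ∖ X)) ∪ D.

Forward inclusion. This inclusion fails. Take D = {1}, X = ∅, Y = ∅; then 1 ∈ ((X ∪ Y) ∩ (D ∖ X)) ∪ D but 1 ∉ ((X ∩ Y) ∖ Y) ∪ ((Y ∪ X) ∩ D).

(⊆) fails; (⊇) holds.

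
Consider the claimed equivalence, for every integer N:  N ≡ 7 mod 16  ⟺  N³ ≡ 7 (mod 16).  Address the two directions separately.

Both directions hold.

(→) Suppose N ≡ 7 mod 16. Write N = 16j + 7. Then (16j + 7)³ = 4096j³ + 5376j² + 2352j + 343 = 16(256j³ + 336j² + 147j + 21) + 7, so N³ ≡ 7 (mod 16).

(←) Conversely, suppose N³ ≡ 7 (mod 16). The only residue r in {0, …, 15} with r³ ≡ 7 (mod 16) is r = 7, so N ≡ 7 (mod 16).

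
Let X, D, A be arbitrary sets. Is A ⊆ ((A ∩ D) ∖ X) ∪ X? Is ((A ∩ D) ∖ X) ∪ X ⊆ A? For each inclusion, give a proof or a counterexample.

Both inclusions fail.

Forward inclusion. This inclusion fails. Take X = ∅, D = ∅, A = {1}; then 1 ∈ A but 1 ∉ ((A ∩ D) ∖ X) ∪ X.

Reverse inclusion. This inclusion fails. Take X = {1}, D = ∅, A = ∅; then 1 ∈ ((A ∩ D) ∖ X) ∪ X but 1 ∉ A.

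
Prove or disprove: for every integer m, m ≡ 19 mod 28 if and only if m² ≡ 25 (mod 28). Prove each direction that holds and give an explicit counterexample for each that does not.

Not equivalent: only (⇒) holds.

(→) Suppose m ≡ 19 mod 28. Write m = 28j + 19. Then (28j + 19)² = 784j² + 1064j + 361 = 28(28j² + 38j + 12) + 25, so m² ≡ 25 (mod 28).

(←) This fails: take m = 5. Then 5² = 25 ≡ 25 (mod 28), yet 5 ≡ 5 (mod 28), not 19.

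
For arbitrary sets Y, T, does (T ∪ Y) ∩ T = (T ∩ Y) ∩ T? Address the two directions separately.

(⟹) This inclusion fails. Take Y = ∅, T = {1}; then 1 ∈ (T ∪ Y) ∩ T but 1 ∉ (T ∩ Y) ∩ T.

(⟸) Let x ∈ (T ∩ Y) ∩ T. Then x ∈ Y ∩ T, from which x ∈ (T ∪ Y) ∩ T.

Only the reverse inclusion holds.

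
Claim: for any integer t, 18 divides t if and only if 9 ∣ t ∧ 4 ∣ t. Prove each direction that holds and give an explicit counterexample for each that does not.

(⇒) This fails: take t = 18. Certainly 18 ∣ 18, but 4 ∤ 18.

(⇐) Suppose 9 ∣ t and 4 ∣ t. Any common multiple of 9 and 4 is a multiple of their lcm; here gcd(9, 4) = 1, so lcm(9, 4) = 9·4 = 36, so 36 ∣ t. Since 18 ∣ 36, it follows that 18 ∣ t.

(⇒) fails; (⇐) holds.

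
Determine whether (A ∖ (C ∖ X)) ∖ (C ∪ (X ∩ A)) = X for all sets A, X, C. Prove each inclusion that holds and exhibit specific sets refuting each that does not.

(⟹) This inclusion fails. Take A = {1}, X = ∅, C = ∅; then 1 ∈ (A ∖ (C ∖ X)) ∖ (C ∪ (X ∩ A)) but 1 ∉ X.

(⟸) This inclusion fails. Take A = ∅, X = {1}, C = ∅; then 1 ∈ X but 1 ∉ (A ∖ (C ∖ X)) ∖ (C ∪ (X ∩ A)).

Both inclusions fail.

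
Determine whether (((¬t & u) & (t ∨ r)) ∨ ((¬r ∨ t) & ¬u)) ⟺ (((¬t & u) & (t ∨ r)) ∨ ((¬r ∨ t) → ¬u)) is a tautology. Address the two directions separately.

Converse. This fails. Under r = T, t = F, u = F, the left side is false but the right side is true.

Forward direction. Assume the antecedent. If r is true, the antecedent forces (r = T, t = T, u = F) or (r = T, t = F, u = T), and the consequent holds there. If r is false, the antecedent forces (r = F, t = F, u = F) or (r = F, t = T, u = F), and the consequent holds there. Either way the consequent holds.

Only the forward implication holds.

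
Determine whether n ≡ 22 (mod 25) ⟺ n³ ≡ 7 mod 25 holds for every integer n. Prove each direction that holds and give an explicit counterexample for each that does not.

(→) This fails: take n = 22. Then 22 ≡ 22 (mod 25), but 22³ = 10648 ≡ 23 (mod 25), not 7.

(←) This fails: take n = 18. Then 18³ = 5832 ≡ 7 (mod 25), yet 18 ≡ 18 (mod 25), not 22.

Neither direction holds.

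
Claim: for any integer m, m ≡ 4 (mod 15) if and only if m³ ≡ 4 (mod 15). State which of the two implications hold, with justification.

(→) Suppose m ≡ 4 (mod 15). Write m = 15j + 4. Then (15j + 4)³ = 3375j³ + 2700j² + 720j + 64 = 15(225j³ + 180j² + 48j + 4) + 4, so m³ ≡ 4 (mod 15).

(←) Conversely, suppose m³ ≡ 4 (mod 15). The only residue r in {0, …, 14} with r³ ≡ 4 (mod 15) is r = 4, so m ≡ 4 (mod 15).

Equivalent; both directions hold.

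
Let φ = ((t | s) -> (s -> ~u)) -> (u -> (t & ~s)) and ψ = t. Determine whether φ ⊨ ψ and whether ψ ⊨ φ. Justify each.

Only the reverse direction holds.

[⇒] This fails. Under t = F, u = F, s = F, the left side is true but the right side is false.

[⇐] Assume the antecedent. If t is true, the consequent reduces to true regardless of the other variables. If t is false, the antecedent cannot hold. Either way the consequent holds.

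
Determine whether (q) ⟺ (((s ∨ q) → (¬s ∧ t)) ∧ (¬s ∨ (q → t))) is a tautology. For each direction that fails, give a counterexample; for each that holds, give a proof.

Forward direction. This fails. Under t = F, q = T, s = F, the left side is true but the right side is false.

Converse. This fails. Under t = F, q = F, s = F, the left side is false but the right side is true.

Neither implication holds.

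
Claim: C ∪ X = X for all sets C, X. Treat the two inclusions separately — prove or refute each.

(⊇) Let x ∈ X. Then either x ∈ X and x ∉ C; or x ∈ C ∩ X. In each case x ∈ C ∪ X, so X ⊆ C ∪ X.

(⊆) This inclusion fails. Take C = {1}, X = ∅; then 1 ∈ C ∪ X but 1 ∉ X.

The sets are not equal: only the reverse inclusion holds.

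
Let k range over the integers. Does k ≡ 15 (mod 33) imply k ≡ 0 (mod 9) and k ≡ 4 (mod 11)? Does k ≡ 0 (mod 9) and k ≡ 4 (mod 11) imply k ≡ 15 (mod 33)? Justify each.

[⇐] If k ≡ 0 (mod 9) and k ≡ 4 (mod 11), then by the Chinese remainder theorem k ≡ 81 (mod 99). Since 81 ≡ 15 (mod 33) and 33 ∣ 99, we get k ≡ 15 (mod 33).

[⇒] This fails: k = 48 gives 48 ≡ 15 (mod 33) but 48 ≡ 3 (mod 9), so the conjunction on the right does not hold.

Only the converse holds.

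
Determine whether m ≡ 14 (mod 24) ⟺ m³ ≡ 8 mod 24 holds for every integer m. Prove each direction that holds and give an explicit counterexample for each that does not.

[⇒] Suppose m ≡ 14 (mod 24). Write m = 24j + 14. Then (24j + 14)³ = 13824j³ + 24192j² + 14112j + 2744 = 24(576j³ + 1008j² + 588j + 114) + 8, so m³ ≡ 8 (mod 24).

[⇐] This fails: take m = 2. Then 2³ = 8 ≡ 8 (mod 24), yet 2 ≡ 2 (mod 24), not 14.

(⇒) holds; (⇐) fails.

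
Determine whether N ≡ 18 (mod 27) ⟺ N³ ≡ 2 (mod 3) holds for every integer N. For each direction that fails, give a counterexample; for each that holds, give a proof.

[⇒] This fails: take N = 18. Then 18 ≡ 18 (mod 27), but 18³ = 5832 ≡ 0 (mod 3), not 2.

[⇐] This fails: take N = 2. Then 2³ = 8 ≡ 2 (mod 3), yet 2 ≡ 2 (mod 27), not 18.

Neither implication holds.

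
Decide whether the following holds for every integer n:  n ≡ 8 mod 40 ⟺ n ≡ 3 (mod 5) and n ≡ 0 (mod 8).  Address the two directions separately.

(⇒) Suppose n ≡ 8 (mod 40); write n = 40j + 8. Since 5 ∣ 40, reducing mod 5 gives n ≡ 8 ≡ 3 (mod 5); since 8 ∣ 40, reducing mod 8 gives n ≡ 8 ≡ 0 (mod 8).

(⇐) Conversely, if n ≡ 3 (mod 5) and n ≡ 0 (mod 8), then by the Chinese remainder theorem n ≡ 8 (mod 40). This is exactly n ≡ 8 (mod 40).

Equivalent; both directions hold.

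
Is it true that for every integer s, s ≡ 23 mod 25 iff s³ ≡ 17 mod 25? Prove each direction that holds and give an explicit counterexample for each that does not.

Both directions hold.

[⇒] Suppose s ≡ 23 mod 25. Write s = 25j + 23. Then (25j + 23)³ = 15625j³ + 43125j² + 39675j + 12167 = 25(625j³ + 1725j² + 1587j + 486) + 17, so s³ ≡ 17 (mod 25).

[⇐] Conversely, suppose s³ ≡ 17 (mod 25). The only residue r in {0, …, 24} with r³ ≡ 17 (mod 25) is r = 23, so s ≡ 23 (mod 25).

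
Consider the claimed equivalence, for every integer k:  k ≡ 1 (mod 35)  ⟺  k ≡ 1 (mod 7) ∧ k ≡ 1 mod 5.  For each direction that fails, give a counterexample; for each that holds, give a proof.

Both directions hold; the statement is true.

(⇒) Suppose k ≡ 1 (mod 35); write k = 35j + 1. Since 7 ∣ 35, reducing mod 7 gives k ≡ 1 (mod 7); since 5 ∣ 35, reducing mod 5 gives k ≡ 1 (mod 5).

(⇐) Conversely, if k ≡ 1 (mod 7) and k ≡ 1 (mod 5), then by the Chinese remainder theorem k ≡ 1 (mod 35). This is exactly k ≡ 1 (mod 35).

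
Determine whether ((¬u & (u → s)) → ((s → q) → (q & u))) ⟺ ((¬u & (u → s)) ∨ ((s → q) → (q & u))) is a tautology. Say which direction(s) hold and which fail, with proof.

Forward direction. This fails. Under u = T, s = F, q = F, the left side is true but the right side is false.

Converse. This fails. Under u = F, s = F, q = F, the left side is false but the right side is true.

Neither implication holds.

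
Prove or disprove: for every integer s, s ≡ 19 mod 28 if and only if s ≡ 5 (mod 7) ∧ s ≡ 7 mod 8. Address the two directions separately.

Only the converse holds.

(⇒) This fails: s = 19 gives 19 ≡ 19 (mod 28) but 19 ≡ 3 (mod 8), so the conjunction on the right does not hold.

(⇐) Conversely, if s ≡ 5 (mod 7) and s ≡ 7 (mod 8), then by the Chinese remainder theorem s ≡ 47 (mod 56). Since 47 ≡ 19 (mod 28) and 28 ∣ 56, we get s ≡ 19 (mod 28).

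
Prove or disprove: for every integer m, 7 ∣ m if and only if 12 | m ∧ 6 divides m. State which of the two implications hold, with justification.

Neither direction holds.

[⇒] This fails: take m = 7. Certainly 7 ∣ 7, but 12 ∤ 7.

[⇐] This fails: take m = 12. Both 12 ∣ 12 and 6 ∣ 12, yet 12 is not a multiple of 7 (since 12 = 1·7 + 5), so 7 ∤ 12.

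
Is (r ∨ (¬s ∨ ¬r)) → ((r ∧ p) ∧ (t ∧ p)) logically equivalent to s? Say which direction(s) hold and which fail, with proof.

(⟹) This fails. Under r = T, s = F, p = T, t = T, the left side is true but the right side is false.

(⟸) This fails. Under r = F, s = T, p = F, t = F, the left side is false but the right side is true.

Neither implication holds.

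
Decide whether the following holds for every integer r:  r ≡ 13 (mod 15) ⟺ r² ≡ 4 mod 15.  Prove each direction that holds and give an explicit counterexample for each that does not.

Forward direction. Suppose r ≡ 13 (mod 15). Write r = 15j + 13. Then (15j + 13)² = 225j² + 390j + 169 = 15(15j² + 26j + 11) + 4, so r² ≡ 4 (mod 15).

Converse. This fails: take r = 2. Then 2² = 4 ≡ 4 (mod 15), yet 2 ≡ 2 (mod 15), not 13.

Only the forward implication holds.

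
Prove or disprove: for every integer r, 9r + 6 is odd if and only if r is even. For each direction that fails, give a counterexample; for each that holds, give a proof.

Forward direction. This fails: r = 1 gives 9r + 6 = 15, which is odd, but 1 is odd, not even.

Converse. This also fails: r = 0 is even, but 9r + 6 = 6 is even, not odd.

Neither direction holds.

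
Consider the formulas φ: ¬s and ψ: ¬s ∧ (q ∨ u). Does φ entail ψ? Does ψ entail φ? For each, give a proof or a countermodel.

Not equivalent: only (⇐) holds.

Forward direction. This fails. Under s = F, q = F, u = F, the left side is true but the right side is false.

Converse. Assume the antecedent. If s is true, the antecedent cannot hold. If s is false, ¬s reduces to true regardless of the other variables. Either way ¬s holds.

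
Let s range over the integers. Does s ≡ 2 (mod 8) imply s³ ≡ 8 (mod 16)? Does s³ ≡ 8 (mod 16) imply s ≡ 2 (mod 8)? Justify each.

Not equivalent: only (⇒) holds.

(→) Suppose s ≡ 2 (mod 8). Working modulo 16, s ∈ {2, 10}; for each such r, r³ ≡ 8 (mod 16).

(←) This fails: take s = 6. Then 6³ = 216 ≡ 8 (mod 16), yet 6 ≡ 6 (mod 8), not 2.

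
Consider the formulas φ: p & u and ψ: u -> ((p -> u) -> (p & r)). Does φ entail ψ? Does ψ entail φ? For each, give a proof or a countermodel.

Neither direction holds.

Forward direction. This fails. Under u = T, p = T, r = F, the left side is true but the right side is false.

Converse. This fails. Under u = F, p = F, r = F, the left side is false but the right side is true.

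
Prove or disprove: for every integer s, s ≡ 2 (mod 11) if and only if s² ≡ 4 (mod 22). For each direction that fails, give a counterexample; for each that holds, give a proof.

(⇒) This fails: take s = 13. Then 13 ≡ 2 (mod 11), but 13² = 169 ≡ 15 (mod 22), not 4.

(⇐) This fails: take s = 20. Then 20² = 400 ≡ 4 (mod 22), yet 20 ≡ 9 (mod 11), not 2.

Neither direction holds.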